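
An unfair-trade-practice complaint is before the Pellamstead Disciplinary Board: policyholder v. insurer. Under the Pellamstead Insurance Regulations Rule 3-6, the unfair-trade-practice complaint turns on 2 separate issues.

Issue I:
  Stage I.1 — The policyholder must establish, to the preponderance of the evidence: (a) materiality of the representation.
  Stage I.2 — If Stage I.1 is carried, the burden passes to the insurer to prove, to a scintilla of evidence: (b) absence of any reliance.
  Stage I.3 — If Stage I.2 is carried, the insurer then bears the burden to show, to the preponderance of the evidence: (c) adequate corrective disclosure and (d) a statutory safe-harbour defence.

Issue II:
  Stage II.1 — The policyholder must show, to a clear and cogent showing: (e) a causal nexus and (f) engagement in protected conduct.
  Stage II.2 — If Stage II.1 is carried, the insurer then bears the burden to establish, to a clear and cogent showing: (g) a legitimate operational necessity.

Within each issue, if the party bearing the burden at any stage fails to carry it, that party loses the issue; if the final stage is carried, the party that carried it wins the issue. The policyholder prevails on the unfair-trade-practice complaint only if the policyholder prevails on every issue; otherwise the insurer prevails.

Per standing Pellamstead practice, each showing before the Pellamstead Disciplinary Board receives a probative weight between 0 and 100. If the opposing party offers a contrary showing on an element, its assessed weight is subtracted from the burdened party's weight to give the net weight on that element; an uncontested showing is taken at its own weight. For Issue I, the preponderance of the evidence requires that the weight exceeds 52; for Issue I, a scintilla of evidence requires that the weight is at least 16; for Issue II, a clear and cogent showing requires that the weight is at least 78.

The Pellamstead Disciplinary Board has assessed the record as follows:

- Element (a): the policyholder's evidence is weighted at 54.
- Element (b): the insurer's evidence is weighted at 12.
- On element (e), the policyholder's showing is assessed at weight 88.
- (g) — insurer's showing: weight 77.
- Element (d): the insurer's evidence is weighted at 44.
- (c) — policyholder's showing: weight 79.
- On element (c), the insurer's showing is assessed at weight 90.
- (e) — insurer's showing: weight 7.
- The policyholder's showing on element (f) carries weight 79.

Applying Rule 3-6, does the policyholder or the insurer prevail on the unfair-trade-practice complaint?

policyholder

— Issue I —
Stage I.1 — burden on policyholder; standard: the preponderance of the evidence (weight exceeds 52).
    (a): 54 > 52 [met]
  Stage I.1 carried; the burden shifts to the insurer.
Stage I.2 — burden on insurer; standard: a scintilla of evidence (weight is at least 16).
    (b): 12 < 16 [not met]
  The insurer does not carry Stage I.2.
The analysis ends at Stage I.2; the policyholder prevails on this issue.
— Issue II —
Stage II.1 — burden on policyholder; standard: a clear and cogent showing (weight is at least 78).
    (e): 88 − 7 = 81 ≥ 78 [met]
    (f): 79 ≥ 78 [met]
  The policyholder carries Stage II.1; the insurer now bears the burden.
Stage II.2 — burden on insurer; standard: a clear and cogent showing (weight is at least 78).
    (g): 77 < 78 [not met]
  Stage II.2 not carried; the insurer fails its burden.
The analysis ends at Stage II.2; the policyholder prevails on this issue.
Per-issue: Issue I → policyholder; Issue II → policyholder. The policyholder must prevail on every issue; overall, the policyholder prevails.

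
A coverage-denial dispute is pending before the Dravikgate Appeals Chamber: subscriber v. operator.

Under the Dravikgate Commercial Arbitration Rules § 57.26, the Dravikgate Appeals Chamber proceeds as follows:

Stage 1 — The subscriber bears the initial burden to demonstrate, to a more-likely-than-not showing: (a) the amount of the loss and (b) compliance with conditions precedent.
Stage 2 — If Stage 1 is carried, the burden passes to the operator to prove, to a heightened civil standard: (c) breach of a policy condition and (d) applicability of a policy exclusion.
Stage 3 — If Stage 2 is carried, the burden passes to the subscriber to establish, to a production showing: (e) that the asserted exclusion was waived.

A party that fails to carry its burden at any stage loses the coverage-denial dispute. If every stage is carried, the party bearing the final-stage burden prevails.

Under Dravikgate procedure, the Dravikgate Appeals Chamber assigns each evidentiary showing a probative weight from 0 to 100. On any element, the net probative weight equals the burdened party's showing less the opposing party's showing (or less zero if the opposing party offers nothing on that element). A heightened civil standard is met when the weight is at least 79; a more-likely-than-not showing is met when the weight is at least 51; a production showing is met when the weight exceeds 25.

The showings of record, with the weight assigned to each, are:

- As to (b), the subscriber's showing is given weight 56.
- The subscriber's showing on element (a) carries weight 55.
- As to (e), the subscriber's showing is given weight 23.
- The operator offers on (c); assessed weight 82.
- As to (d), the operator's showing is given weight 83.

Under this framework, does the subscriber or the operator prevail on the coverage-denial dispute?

operator

Stage 1 (subscriber, a more-likely-than-not showing, weight is at least 51): (a) 55 ≥ 51 — meets; (b) 56 ≥ 51 — meets.
  All elements met. The burden passes to the operator.
Stage 2 (operator, a heightened civil standard, weight is at least 79): (c) 82 ≥ 79 — meets; (d) 83 ≥ 79 — meets.
  All elements met. The burden passes to the subscriber.
Stage 3 (subscriber, a production showing, weight exceeds 25): (e) 23 ≤ 25 — fails.
  The subscriber does not carry Stage 3.
The analysis ends at Stage 3; the operator prevails.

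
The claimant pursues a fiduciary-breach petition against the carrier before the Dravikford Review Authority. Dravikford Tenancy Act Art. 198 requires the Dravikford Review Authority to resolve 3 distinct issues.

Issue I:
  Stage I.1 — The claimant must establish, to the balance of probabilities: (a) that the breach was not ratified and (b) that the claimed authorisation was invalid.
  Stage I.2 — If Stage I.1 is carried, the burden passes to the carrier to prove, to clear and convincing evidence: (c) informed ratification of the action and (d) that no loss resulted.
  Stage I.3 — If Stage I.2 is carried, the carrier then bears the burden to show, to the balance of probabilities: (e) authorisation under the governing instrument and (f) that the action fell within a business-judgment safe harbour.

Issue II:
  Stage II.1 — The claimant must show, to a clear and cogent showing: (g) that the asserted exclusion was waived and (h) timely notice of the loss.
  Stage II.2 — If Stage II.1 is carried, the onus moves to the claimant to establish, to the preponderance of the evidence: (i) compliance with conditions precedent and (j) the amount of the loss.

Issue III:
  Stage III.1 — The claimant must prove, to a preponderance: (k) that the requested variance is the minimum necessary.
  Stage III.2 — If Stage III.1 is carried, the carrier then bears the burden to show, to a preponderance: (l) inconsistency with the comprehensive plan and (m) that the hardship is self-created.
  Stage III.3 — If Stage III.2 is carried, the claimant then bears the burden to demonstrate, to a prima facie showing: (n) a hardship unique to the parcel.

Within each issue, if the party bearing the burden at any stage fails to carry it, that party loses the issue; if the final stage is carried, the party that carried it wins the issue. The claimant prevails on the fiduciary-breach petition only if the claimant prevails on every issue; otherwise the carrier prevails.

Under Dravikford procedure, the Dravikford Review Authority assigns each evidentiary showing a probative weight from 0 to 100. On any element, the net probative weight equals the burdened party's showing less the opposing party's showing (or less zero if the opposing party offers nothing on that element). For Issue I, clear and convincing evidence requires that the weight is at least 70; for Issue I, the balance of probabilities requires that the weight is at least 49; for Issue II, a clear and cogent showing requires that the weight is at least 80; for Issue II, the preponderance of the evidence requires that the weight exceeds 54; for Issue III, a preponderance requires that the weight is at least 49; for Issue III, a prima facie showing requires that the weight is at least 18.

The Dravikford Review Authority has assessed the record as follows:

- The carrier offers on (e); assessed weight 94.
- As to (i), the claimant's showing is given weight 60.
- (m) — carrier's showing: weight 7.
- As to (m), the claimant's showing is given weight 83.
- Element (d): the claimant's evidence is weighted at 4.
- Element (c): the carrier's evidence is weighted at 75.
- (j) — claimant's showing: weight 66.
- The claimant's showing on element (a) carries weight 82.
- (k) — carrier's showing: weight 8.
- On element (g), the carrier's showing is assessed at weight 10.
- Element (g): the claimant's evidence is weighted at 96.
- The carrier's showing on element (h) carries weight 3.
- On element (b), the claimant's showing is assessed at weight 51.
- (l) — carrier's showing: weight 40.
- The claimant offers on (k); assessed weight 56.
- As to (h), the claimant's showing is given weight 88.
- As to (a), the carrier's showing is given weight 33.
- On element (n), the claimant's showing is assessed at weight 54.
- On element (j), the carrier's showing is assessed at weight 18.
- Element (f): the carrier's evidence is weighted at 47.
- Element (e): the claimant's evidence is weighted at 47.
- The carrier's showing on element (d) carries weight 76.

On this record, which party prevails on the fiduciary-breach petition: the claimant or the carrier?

carrier

— Issue I —
At Stage I.1 the claimant must meet the balance of probabilities (weight is at least 49): on (a) the weight is 82 less the opposing 33 gives net 49, which does reach 49, so (a) meets the standard; on (b) the weight is 51, ≥ 49, so (b) meets the standard.
  Stage I.1 is satisfied; the onus moves to the carrier.
At Stage I.2 the carrier must meet clear and convincing evidence (weight is at least 70): on (c) the weight is 75, which does reach 70, so (c) meets the standard; on (d) the weight is 76 less the opposing 4 gives net 72, which does reach 70, so (d) meets the standard.
  Stage I.2 carried; the burden remains with the carrier.
At Stage I.3 the carrier must meet the balance of probabilities (weight is at least 49): on (e) the weight is 94 less the opposing 47 gives net 47, < 49, so (e) does not meet the standard; on (f) the weight is 47, < 49, so (f) does not meet the standard.
  Not every element is met, so the carrier fails to carry Stage I.3.
The claimant prevails on this issue.
— Issue II —
At Stage II.1 the claimant must meet a clear and cogent showing (weight is at least 80): on (g) the weight is 96 less the opposing 10 gives net 86, which does reach 80, so (g) meets the standard; on (h) the weight is 88 less the opposing 3 gives net 85, ≥ 80, so (h) meets the standard.
  All elements met. The claimant retains the burden for Stage II.2.
At Stage II.2 the claimant must meet the preponderance of the evidence (weight exceeds 54): on (i) the weight is 60, > 54, so (i) meets the standard; on (j) the weight is 66 less the opposing 18 gives net 48, which does not exceed 54, so (j) does not meet the standard.
  Not every element is met, so the claimant fails to carry Stage II.2.
The carrier prevails on this issue.
— Issue III —
Stage III.1 — burden on claimant; standard: a preponderance (weight is at least 49).
    (k): 56 − 8 = 48 < 49 [not met]
  The claimant does not carry Stage III.1.
The carrier prevails on this issue.
Per-issue: Issue I → claimant; Issue II → carrier; Issue III → carrier. The claimant must prevail on every issue; overall, the carrier prevails.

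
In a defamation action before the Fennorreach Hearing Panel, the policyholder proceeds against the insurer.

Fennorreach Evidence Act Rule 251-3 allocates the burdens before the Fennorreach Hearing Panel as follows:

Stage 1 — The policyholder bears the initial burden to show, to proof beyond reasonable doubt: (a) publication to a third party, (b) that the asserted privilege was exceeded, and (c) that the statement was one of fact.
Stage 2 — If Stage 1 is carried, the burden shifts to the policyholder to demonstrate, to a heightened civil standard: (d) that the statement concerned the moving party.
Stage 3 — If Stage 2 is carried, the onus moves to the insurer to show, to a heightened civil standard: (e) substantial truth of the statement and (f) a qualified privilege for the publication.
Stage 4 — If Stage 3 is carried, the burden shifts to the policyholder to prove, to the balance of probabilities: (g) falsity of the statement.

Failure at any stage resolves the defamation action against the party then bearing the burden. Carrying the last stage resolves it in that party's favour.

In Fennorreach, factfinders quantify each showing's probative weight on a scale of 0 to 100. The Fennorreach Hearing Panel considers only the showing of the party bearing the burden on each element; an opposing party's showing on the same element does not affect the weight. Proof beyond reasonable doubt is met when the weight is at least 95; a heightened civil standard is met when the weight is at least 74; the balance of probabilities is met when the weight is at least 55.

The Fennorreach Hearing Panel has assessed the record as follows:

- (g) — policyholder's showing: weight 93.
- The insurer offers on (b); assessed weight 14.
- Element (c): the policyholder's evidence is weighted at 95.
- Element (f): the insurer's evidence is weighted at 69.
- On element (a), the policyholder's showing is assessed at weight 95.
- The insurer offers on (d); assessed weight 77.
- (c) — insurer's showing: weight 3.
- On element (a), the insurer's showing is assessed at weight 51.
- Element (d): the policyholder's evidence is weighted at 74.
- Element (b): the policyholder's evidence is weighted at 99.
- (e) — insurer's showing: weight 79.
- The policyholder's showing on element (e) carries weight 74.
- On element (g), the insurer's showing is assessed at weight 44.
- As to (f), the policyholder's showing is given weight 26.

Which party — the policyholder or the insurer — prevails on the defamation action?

At Stage 1 the policyholder must meet proof beyond reasonable doubt (weight is at least 95): on (a) the weight is 95 (the insurer's 51 is given no effect), which does reach 95, so (a) meets the standard; on (b) the weight is 99 (the insurer's 14 is given no effect), which does reach 95, so (b) meets the standard; on (c) the weight is 95 (the insurer's 3 is given no effect), which does reach 95, so (c) meets the standard.
  Stage 1 is satisfied; the policyholder continues to bear the burden.
At Stage 2 the policyholder must meet a heightened civil standard (weight is at least 74): on (d) the weight is 74 (the insurer's 77 is given no effect), which does reach 74, so (d) meets the standard.
  All elements met. The burden passes to the insurer.
At Stage 3 the insurer must meet a heightened civil standard (weight is at least 74): on (e) the weight is 79 (the policyholder's 74 is given no effect), which does reach 74, so (e) meets the standard; on (f) the weight is 69 (the policyholder's 26 is given no effect), < 74, so (f) does not meet the standard.
  The insurer does not carry Stage 3.
So the policyholder prevails.

policyholder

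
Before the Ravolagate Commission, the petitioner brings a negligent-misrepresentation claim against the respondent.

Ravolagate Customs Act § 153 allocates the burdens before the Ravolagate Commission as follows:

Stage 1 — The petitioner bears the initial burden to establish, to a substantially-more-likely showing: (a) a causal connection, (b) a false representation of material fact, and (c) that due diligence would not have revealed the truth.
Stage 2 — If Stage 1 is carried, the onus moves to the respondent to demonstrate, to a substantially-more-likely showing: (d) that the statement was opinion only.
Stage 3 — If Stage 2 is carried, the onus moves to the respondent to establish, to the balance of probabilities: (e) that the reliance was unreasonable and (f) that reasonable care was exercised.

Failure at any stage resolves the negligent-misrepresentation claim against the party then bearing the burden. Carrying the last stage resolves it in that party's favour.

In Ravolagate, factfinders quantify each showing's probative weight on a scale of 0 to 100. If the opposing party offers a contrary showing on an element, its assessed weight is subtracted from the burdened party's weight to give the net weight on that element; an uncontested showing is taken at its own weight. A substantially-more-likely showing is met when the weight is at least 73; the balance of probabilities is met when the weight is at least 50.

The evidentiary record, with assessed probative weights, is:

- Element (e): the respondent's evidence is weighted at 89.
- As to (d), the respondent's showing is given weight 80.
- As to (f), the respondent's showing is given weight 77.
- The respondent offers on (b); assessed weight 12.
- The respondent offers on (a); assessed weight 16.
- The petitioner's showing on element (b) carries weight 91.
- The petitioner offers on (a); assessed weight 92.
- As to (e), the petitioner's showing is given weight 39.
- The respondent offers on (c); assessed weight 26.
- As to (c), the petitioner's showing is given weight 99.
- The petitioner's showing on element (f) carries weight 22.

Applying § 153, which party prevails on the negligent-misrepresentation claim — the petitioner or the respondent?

At Stage 1 the petitioner must meet a substantially-more-likely showing (weight is at least 73): on (a) the weight is 92 less the opposing 16 gives net 76, which does reach 73, so (a) meets the standard; on (b) the weight is 91 less the opposing 12 gives net 79, which does reach 73, so (b) meets the standard; on (c) the weight is 99 less the opposing 26 gives net 73, ≥ 73, so (c) meets the standard.
  The petitioner carries Stage 1; the respondent now bears the burden.
At Stage 2 the respondent must meet a substantially-more-likely showing (weight is at least 73): on (d) the weight is 80, which does reach 73, so (d) meets the standard.
  Stage 2 is satisfied; the respondent continues to bear the burden.
At Stage 3 the respondent must meet the balance of probabilities (weight is at least 50): on (e) the weight is 89 less the opposing 39 gives net 50, which does reach 50, so (e) meets the standard; on (f) the weight is 77 less the opposing 22 gives net 55, which does reach 50, so (f) meets the standard.
  Stage 3 carried; the final stage is satisfied.
All stages carried — the respondent prevails.

respondent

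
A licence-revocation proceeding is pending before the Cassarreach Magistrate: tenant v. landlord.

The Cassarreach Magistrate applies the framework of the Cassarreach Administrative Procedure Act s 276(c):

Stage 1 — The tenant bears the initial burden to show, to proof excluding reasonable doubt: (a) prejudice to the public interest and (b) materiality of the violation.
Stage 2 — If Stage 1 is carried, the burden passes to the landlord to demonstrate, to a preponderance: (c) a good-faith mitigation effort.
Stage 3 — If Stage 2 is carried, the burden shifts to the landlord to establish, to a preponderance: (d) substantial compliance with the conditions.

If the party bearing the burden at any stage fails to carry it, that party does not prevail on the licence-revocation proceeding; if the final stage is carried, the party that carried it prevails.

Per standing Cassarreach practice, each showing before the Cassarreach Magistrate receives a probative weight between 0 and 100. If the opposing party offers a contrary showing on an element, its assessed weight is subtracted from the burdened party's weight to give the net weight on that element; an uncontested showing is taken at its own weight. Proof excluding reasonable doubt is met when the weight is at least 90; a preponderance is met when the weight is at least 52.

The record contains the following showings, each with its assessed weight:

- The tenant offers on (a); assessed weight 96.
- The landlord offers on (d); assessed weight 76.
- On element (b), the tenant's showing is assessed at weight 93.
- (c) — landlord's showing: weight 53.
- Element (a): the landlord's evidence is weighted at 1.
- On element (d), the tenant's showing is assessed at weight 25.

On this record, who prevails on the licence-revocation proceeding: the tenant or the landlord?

tenant

Stage 1 (tenant, proof excluding reasonable doubt, weight is at least 90): (a) net 96−1=95 ≥ 90 — meets; (b) 93 ≥ 90 — meets.
  Stage 1 carried; the burden shifts to the landlord.
Stage 2 (landlord, a preponderance, weight is at least 52): (c) 53 ≥ 52 — meets.
  Stage 2 is satisfied; the landlord continues to bear the burden.
Stage 3 (landlord, a preponderance, weight is at least 52): (d) net 76−25=51 < 52 — fails.
  Stage 3 not carried; the landlord fails its burden.
So the tenant prevails.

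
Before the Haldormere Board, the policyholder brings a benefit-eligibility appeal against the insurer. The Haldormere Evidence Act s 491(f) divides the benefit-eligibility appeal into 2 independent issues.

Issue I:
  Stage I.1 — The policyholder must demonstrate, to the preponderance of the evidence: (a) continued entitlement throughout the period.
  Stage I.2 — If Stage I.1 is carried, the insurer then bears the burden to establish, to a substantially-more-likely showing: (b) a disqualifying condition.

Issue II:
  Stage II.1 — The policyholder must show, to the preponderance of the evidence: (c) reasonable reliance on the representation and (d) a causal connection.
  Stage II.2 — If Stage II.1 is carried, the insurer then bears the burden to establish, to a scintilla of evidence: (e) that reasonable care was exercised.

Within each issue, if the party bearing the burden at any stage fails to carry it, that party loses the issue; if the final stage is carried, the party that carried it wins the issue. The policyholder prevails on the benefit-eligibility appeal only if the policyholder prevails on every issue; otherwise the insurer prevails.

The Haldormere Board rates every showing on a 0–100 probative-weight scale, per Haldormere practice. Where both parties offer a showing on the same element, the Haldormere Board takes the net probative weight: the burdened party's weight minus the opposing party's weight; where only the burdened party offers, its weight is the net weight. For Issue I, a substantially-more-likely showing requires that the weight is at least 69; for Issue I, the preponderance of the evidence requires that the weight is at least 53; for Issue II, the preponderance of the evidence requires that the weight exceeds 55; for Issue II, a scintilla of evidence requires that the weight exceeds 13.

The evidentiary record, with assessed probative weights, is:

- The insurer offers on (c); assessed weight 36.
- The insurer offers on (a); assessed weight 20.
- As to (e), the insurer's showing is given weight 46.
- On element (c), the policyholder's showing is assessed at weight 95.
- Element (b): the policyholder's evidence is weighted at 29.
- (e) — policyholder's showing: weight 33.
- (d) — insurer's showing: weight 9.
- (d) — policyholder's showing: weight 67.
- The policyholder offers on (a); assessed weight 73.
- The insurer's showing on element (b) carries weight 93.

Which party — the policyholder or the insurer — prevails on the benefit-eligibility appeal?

— Issue I —
At Stage I.1 the policyholder must meet the preponderance of the evidence (weight is at least 53): on (a) the weight is 73 less the opposing 20 gives net 53, ≥ 53, so (a) meets the standard.
  Stage I.1 is satisfied; the onus moves to the insurer.
At Stage I.2 the insurer must meet a substantially-more-likely showing (weight is at least 69): on (b) the weight is 93 less the opposing 29 gives net 64, < 69, so (b) does not meet the standard.
  Stage I.2 not carried; the insurer fails its burden.
So the policyholder prevails on this issue.
— Issue II —
Stage II.1 (policyholder, the preponderance of the evidence, weight exceeds 55): (c) net 95−36=59 > 55 — meets; (d) net 67−9=58 > 55 — meets.
  Stage II.1 is satisfied; the onus moves to the insurer.
Stage II.2 (insurer, a scintilla of evidence, weight exceeds 13): (e) net 46−33=13 ≤ 13 — fails.
  The insurer does not carry Stage II.2.
The analysis ends at Stage II.2; the policyholder prevails on this issue.
Per-issue: Issue I → policyholder; Issue II → policyholder. The policyholder must prevail on every issue; overall, the policyholder prevails.

policyholder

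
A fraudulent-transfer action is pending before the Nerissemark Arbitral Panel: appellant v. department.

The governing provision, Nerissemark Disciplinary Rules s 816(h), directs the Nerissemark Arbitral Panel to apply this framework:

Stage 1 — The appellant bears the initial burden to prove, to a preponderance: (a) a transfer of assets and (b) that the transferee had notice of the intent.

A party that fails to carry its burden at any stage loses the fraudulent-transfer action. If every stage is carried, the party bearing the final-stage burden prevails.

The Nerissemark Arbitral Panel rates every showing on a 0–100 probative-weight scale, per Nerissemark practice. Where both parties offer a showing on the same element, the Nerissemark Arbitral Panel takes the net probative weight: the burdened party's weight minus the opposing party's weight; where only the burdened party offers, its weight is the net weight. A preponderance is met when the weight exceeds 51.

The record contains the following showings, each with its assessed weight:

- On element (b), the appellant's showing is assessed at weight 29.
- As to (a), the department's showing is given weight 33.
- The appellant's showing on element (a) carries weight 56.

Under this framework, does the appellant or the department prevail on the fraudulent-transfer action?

Stage 1 (appellant, a preponderance, weight exceeds 51): (a) net 56−33=23 ≤ 51 — fails; (b) 29 ≤ 51 — fails.
  Not every element is met, so the appellant fails to carry Stage 1.
The department prevails.

department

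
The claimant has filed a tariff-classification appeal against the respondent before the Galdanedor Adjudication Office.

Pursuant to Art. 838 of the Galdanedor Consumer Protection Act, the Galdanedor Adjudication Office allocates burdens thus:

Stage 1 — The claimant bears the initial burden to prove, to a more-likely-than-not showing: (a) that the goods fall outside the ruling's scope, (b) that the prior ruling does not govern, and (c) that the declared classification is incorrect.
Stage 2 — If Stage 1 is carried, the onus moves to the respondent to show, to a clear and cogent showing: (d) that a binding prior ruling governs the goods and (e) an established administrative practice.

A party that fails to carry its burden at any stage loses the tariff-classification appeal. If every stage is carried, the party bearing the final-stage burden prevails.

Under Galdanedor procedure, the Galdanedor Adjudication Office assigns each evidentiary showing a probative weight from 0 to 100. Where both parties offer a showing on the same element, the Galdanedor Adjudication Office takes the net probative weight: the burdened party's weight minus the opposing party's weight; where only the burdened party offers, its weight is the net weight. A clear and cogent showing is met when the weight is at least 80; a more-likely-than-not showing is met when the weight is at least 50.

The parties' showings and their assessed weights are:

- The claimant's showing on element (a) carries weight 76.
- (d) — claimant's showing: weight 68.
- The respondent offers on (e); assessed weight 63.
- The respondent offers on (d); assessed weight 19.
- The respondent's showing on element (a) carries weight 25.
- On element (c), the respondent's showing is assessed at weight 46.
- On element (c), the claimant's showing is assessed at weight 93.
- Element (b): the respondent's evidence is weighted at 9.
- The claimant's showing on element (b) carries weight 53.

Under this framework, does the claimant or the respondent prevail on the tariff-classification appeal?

respondent

Stage 1 — burden on claimant; standard: a more-likely-than-not showing (weight is at least 50).
    (a): 76 − 25 = 51 ≥ 50 [met]
    (b): 53 − 9 = 44 < 50 [not met]
    (c): 93 − 46 = 47 < 50 [not met]
  Not every element is met, so the claimant fails to carry Stage 1.
So the respondent prevails.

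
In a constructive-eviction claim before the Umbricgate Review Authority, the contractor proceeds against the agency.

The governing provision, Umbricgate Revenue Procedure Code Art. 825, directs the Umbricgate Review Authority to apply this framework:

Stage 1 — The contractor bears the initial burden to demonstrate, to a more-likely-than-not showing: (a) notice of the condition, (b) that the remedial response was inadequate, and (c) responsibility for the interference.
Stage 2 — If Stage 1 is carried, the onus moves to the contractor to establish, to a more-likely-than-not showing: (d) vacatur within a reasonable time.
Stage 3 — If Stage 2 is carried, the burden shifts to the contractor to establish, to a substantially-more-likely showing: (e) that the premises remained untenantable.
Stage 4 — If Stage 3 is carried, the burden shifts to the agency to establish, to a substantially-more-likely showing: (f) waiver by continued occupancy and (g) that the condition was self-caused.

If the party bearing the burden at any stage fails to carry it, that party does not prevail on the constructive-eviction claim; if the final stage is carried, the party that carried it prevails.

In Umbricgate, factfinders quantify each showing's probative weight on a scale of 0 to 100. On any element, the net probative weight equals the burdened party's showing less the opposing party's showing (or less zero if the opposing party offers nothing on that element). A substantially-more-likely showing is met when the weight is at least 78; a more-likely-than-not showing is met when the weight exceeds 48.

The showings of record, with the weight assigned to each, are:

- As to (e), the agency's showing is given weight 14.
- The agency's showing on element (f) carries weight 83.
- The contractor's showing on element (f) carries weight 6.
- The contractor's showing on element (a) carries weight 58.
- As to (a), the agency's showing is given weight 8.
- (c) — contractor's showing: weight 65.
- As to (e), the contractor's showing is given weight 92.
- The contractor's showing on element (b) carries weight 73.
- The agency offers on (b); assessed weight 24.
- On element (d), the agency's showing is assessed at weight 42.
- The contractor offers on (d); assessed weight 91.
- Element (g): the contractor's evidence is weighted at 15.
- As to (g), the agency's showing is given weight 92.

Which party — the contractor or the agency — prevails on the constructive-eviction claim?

Stage 1 (contractor, a more-likely-than-not showing, weight exceeds 48): (a) net 58−8=50 > 48 — meets; (b) net 73−24=49 > 48 — meets; (c) 65 > 48 — meets.
  Stage 1 carried; the burden remains with the contractor.
Stage 2 (contractor, a more-likely-than-not showing, weight exceeds 48): (d) net 91−42=49 > 48 — meets.
  All elements met. The contractor retains the burden for Stage 3.
Stage 3 (contractor, a substantially-more-likely showing, weight is at least 78): (e) net 92−14=78 ≥ 78 — meets.
  The contractor carries Stage 3; the agency now bears the burden.
Stage 4 (agency, a substantially-more-likely showing, weight is at least 78): (f) net 83−6=77 < 78 — fails; (g) net 92−15=77 < 78 — fails.
  Stage 4 not carried; the agency fails its burden.
The analysis ends at Stage 4; the contractor prevails.

contractor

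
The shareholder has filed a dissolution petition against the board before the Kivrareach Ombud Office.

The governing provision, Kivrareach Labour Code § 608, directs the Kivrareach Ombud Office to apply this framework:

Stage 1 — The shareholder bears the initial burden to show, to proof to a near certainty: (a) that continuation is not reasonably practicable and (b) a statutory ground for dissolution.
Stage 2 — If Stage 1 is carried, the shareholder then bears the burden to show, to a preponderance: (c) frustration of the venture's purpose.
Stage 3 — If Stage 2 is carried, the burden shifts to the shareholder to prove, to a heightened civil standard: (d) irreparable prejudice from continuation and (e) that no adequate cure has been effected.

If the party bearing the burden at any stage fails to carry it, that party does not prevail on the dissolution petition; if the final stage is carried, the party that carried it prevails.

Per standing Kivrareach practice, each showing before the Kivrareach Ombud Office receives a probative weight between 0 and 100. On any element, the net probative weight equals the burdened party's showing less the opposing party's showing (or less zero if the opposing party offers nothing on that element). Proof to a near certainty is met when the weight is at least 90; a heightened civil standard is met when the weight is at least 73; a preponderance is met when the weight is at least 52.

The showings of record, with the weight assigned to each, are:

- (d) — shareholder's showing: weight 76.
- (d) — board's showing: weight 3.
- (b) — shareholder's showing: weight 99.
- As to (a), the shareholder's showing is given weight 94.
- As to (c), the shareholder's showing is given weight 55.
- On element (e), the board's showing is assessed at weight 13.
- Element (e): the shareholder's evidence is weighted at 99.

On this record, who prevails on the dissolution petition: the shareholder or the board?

shareholder

Stage 1 (shareholder, proof to a near certainty, weight is at least 90): (a) 94 ≥ 90 — meets; (b) 99 ≥ 90 — meets.
  Stage 1 carried; the burden remains with the shareholder.
Stage 2 (shareholder, a preponderance, weight is at least 52): (c) 55 ≥ 52 — meets.
  All elements met. The shareholder retains the burden for Stage 3.
Stage 3 (shareholder, a heightened civil standard, weight is at least 73): (d) net 76−3=73 ≥ 73 — meets; (e) net 99−13=86 ≥ 73 — meets.
  All elements met at the final stage.
All stages carried — the shareholder prevails.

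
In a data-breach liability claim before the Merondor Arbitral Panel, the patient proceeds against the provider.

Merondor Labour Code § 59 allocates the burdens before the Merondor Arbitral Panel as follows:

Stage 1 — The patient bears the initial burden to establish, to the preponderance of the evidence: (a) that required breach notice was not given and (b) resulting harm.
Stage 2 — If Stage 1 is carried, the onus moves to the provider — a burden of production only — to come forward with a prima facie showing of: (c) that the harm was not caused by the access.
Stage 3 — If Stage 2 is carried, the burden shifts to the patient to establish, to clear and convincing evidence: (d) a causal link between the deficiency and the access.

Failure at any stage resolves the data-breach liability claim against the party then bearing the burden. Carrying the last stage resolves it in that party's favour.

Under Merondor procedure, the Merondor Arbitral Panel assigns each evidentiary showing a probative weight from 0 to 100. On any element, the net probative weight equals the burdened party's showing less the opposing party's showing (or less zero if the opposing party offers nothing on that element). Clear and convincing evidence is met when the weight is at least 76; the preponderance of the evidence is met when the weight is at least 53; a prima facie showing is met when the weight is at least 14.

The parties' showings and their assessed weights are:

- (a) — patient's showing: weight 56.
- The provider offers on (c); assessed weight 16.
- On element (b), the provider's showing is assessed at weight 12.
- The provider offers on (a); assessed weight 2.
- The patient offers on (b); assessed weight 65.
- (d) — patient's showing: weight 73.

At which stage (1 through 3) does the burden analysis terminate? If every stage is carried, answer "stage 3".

stage 3

Stage 1 (patient, the preponderance of the evidence, weight is at least 53): (a) net 56−2=54 ≥ 53 — meets; (b) net 65−12=53 ≥ 53 — meets.
  All elements met. The burden passes to the provider.
Stage 2 (provider, a prima facie showing, weight is at least 14): (c) 16 ≥ 14 — meets.
  Stage 2 carried; the burden shifts to the patient.
Stage 3 (patient, clear and convincing evidence, weight is at least 76): (d) 73 < 76 — fails.
  The patient does not carry Stage 3.
So the provider prevails.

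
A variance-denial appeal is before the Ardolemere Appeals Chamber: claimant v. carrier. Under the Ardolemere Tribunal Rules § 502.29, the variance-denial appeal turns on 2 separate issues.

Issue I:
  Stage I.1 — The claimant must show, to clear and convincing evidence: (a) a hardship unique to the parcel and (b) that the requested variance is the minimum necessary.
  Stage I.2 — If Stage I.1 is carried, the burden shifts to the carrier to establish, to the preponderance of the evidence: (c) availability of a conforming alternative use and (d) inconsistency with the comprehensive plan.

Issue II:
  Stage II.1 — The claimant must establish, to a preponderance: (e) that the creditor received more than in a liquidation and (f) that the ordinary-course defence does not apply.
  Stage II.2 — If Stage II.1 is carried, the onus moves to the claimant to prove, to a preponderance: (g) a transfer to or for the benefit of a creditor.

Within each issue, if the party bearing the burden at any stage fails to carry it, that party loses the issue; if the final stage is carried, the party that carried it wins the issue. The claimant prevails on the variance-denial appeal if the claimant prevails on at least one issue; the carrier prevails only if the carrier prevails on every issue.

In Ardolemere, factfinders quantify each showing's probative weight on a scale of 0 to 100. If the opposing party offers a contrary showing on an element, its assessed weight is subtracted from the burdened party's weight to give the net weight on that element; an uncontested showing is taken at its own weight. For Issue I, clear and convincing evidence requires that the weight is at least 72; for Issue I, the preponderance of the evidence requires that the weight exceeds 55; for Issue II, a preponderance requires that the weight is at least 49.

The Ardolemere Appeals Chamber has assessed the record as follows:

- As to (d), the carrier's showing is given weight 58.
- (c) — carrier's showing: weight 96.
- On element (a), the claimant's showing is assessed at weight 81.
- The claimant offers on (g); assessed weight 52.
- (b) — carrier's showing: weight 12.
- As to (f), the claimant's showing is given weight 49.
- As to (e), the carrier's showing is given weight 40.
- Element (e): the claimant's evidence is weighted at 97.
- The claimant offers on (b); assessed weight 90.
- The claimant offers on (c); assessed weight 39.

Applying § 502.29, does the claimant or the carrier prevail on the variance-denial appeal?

claimant

— Issue I —
Stage I.1 (claimant, clear and convincing evidence, weight is at least 72): (a) 81 ≥ 72 — meets; (b) net 90−12=78 ≥ 72 — meets.
  All elements met. The burden passes to the carrier.
Stage I.2 (carrier, the preponderance of the evidence, weight exceeds 55): (c) net 96−39=57 > 55 — meets; (d) 58 > 55 — meets.
  The carrier carries the last stage.
With every stage satisfied, the carrier prevails on this issue.
— Issue II —
Stage II.1 — burden on claimant; standard: a preponderance (weight is at least 49).
    (e): 97 − 40 = 57 ≥ 49 [met]
    (f): 49 ≥ 49 [met]
  All elements met. The claimant retains the burden for Stage II.2.
Stage II.2 — burden on claimant; standard: a preponderance (weight is at least 49).
    (g): 52 ≥ 49 [met]
  Stage II.2 carried; the final stage is satisfied.
All stages carried — the claimant prevails on this issue.
Per-issue: Issue I → carrier; Issue II → claimant. The claimant must prevail on at least one issue; overall, the claimant prevails.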